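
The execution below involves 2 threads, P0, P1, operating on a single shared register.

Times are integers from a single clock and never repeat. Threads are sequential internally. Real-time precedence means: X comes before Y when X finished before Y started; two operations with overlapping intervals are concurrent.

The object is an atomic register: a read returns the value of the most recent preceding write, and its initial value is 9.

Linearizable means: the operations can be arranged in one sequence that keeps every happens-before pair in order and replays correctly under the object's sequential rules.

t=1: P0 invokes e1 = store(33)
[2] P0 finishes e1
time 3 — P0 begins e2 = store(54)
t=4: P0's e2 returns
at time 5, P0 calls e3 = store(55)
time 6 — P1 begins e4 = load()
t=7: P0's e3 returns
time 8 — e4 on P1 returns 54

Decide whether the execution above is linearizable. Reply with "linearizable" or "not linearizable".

witness order: e1, e2, e4, e3
after step 1 (e1 store(33)): value 33
after step 2 (e2 store(54)): value 54
after step 3 (e4 load() → 54): value 54
after step 4 (e3 store(55)): value 55

linearizable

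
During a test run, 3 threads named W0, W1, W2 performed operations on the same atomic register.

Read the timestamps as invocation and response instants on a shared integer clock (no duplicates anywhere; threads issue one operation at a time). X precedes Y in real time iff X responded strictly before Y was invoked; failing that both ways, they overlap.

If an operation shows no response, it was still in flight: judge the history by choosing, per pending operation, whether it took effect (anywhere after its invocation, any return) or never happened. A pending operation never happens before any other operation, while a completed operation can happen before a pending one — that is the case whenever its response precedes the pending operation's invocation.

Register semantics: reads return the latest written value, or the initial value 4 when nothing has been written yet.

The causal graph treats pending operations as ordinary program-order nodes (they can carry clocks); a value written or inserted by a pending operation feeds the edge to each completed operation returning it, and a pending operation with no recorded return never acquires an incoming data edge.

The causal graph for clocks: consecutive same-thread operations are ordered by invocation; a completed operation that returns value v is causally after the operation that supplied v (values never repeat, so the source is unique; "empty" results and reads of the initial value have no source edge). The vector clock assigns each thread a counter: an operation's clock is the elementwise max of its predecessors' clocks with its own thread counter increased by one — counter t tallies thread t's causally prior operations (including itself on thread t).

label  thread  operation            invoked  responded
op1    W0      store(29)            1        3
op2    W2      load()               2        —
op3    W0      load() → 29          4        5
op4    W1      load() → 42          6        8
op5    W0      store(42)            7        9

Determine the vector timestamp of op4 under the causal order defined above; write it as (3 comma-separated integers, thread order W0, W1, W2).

invoked at 2, op2 has no predecessors; its own W2 bump gives (0, 0, 1)
invoked at 1, op1 has no predecessors; its own W0 bump gives (1, 0, 0)
from VC(op1)=(1, 0, 0), op3 (invoked 4) maxes components and bumps W0 → (2, 0, 0)
from VC(op3)=(2, 0, 0), op5 (invoked 7) maxes components and bumps W0 → (3, 0, 0)
from VC(op5)=(3, 0, 0), op4 (invoked 6) maxes components and bumps W1 → (3, 1, 0)
target: VC(op4) = (3, 1, 0)

(3, 1, 0)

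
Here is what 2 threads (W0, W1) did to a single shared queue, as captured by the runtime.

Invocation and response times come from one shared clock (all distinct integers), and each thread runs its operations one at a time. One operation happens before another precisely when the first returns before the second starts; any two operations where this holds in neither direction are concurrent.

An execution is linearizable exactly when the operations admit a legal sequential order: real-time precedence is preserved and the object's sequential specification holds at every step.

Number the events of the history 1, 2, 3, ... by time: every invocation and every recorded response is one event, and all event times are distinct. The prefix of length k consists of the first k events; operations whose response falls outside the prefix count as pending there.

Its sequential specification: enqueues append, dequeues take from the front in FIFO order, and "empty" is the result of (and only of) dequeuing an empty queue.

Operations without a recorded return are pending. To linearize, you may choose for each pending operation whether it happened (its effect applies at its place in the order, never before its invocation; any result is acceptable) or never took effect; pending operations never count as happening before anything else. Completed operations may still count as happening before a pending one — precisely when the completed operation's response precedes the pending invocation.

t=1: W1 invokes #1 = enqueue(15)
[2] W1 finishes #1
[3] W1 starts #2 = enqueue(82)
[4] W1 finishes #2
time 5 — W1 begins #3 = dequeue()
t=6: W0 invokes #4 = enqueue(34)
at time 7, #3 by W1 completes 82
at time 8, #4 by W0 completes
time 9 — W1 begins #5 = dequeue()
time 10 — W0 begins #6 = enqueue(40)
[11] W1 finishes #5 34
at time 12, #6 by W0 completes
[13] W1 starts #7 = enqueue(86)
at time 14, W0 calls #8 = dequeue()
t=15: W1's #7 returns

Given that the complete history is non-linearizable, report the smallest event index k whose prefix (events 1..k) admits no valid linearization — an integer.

events 1..6 are linearizable; a witness order is #1, #2:
after step 1 (#1 enqueue(15)): queue <15>
after step 2 (#2 enqueue(82)): queue <15,82>
at event 7 (#3's time-7 response) nothing linearizes any more
every completion of the 1 pending operation (#4) was checked; none linearizes
for example #1, #2, #3 (pending dropped) fails at step 3: #3 dequeue() → 82 is not legal there

7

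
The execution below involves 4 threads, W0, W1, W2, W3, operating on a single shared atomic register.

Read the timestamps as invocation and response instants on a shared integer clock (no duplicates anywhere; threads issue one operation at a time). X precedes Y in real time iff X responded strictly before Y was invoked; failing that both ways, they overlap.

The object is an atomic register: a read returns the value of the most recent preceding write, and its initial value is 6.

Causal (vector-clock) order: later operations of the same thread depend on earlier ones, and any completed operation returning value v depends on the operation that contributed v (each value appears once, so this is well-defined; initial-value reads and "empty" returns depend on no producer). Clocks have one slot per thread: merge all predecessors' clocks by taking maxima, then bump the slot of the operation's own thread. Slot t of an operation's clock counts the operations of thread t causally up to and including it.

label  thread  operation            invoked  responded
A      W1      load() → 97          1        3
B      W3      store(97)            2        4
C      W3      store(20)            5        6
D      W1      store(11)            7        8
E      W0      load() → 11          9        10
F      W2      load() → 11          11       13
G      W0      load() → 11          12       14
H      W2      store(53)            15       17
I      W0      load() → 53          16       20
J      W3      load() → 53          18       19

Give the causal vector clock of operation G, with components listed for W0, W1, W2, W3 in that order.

B (invocation 2): nothing precedes it; W3's component alone gives (0, 0, 0, 1)
C, invoked 5, takes VC(B)=(0, 0, 0, 1) under max, adds 1 for W3 → (0, 0, 0, 2)
A, invoked 1, takes VC(B)=(0, 0, 0, 1) under max, adds 1 for W1 → (0, 1, 0, 1)
D, invoked 7, takes VC(A)=(0, 1, 0, 1) under max, adds 1 for W1 → (0, 2, 0, 1)
F, invoked 11, takes VC(D)=(0, 2, 0, 1) under max, adds 1 for W2 → (0, 2, 1, 1)
E, invoked 9, takes VC(D)=(0, 2, 0, 1) under max, adds 1 for W0 → (1, 2, 0, 1)
H, invoked 15, takes VC(F)=(0, 2, 1, 1) under max, adds 1 for W2 → (0, 2, 2, 1)
G, invoked 12, takes VC(D)=(0, 2, 0, 1), VC(E)=(1, 2, 0, 1) under max, adds 1 for W0 → (2, 2, 0, 1)
J, invoked 18, takes VC(C)=(0, 0, 0, 2), VC(H)=(0, 2, 2, 1) under max, adds 1 for W3 → (0, 2, 2, 3)
I, invoked 16, takes VC(G)=(2, 2, 0, 1), VC(H)=(0, 2, 2, 1) under max, adds 1 for W0 → (3, 2, 2, 1)
target: VC(G) = (2, 2, 0, 1)

(2, 2, 0, 1)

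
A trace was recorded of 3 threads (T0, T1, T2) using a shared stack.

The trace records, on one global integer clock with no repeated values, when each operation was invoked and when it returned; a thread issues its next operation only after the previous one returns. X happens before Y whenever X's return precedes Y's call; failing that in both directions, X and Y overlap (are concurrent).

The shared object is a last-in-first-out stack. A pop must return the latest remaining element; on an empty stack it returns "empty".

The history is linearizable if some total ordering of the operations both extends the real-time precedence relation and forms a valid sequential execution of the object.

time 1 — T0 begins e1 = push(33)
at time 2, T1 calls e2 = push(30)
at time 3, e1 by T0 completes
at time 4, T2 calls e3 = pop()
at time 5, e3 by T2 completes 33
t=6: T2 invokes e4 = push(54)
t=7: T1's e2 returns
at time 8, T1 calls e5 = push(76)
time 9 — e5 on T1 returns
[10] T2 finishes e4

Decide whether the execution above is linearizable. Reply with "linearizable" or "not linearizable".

witness order: e1, e3, e2, e4, e5
after step 1 (e1 push(33)): stack <33>
after step 2 (e3 pop() → 33): stack <>
after step 3 (e2 push(30)): stack <30>
after step 4 (e4 push(54)): stack <30,54>
after step 5 (e5 push(76)): stack <30,54,76>

linearizable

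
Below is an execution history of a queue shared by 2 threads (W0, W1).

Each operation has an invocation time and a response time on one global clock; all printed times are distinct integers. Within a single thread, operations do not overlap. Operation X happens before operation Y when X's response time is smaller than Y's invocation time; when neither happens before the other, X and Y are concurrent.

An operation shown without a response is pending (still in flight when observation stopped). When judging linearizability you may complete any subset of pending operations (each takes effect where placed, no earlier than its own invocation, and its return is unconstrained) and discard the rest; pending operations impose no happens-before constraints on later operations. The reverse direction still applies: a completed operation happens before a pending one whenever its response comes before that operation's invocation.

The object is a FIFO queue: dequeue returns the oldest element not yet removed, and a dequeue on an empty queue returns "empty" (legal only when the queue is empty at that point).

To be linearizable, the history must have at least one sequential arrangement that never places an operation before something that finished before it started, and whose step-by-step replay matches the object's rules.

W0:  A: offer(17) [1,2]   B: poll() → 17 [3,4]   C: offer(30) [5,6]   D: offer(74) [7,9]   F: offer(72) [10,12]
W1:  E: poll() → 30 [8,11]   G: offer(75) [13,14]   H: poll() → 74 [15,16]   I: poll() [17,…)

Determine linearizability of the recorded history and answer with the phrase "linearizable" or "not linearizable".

witness order: A, B, C, D, E, F, G, H
step 1: A offer(17) — queue <17>
step 2: B poll() → 17 — queue <>
step 3: C offer(30) — queue <30>
step 4: D offer(74) — queue <30,74>
step 5: E poll() → 30 — queue <74>
step 6: F offer(72) — queue <74,72>
step 7: G offer(75) — queue <74,72,75>
step 8: H poll() → 74 — queue <72,75>

linearizable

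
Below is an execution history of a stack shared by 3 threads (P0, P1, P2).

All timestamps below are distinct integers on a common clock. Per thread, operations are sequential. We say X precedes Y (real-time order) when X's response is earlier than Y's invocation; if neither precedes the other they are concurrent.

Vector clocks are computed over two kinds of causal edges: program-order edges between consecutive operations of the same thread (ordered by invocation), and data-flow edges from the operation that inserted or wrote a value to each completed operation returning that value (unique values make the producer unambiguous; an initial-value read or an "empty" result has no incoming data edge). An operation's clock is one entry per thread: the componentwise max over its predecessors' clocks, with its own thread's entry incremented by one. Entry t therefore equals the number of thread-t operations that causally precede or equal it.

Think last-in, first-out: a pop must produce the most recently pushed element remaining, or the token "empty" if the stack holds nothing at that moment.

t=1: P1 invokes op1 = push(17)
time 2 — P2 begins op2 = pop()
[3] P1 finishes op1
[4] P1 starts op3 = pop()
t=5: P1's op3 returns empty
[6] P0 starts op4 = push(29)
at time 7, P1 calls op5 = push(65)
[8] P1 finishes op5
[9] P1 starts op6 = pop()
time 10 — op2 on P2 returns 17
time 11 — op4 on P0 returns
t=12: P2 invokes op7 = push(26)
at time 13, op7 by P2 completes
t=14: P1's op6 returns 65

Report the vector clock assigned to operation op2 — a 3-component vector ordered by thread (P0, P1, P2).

no predecessors for op1 (invoked 1): P1 increments from zero → (0, 1, 0)
no predecessors for op4 (invoked 6): P0 increments from zero → (1, 0, 0)
op2 (invocation 2): componentwise max over VC(op1)=(0, 1, 0), +1 at P2, giving (0, 1, 1)
op3 (invocation 4): componentwise max over VC(op1)=(0, 1, 0), +1 at P1, giving (0, 2, 0)
op7 (invocation 12): componentwise max over VC(op2)=(0, 1, 1), +1 at P2, giving (0, 1, 2)
op5 (invocation 7): componentwise max over VC(op3)=(0, 2, 0), +1 at P1, giving (0, 3, 0)
op6 (invocation 9): componentwise max over VC(op5)=(0, 3, 0), +1 at P1, giving (0, 4, 0)
target: VC(op2) = (0, 1, 1)

(0, 1, 1)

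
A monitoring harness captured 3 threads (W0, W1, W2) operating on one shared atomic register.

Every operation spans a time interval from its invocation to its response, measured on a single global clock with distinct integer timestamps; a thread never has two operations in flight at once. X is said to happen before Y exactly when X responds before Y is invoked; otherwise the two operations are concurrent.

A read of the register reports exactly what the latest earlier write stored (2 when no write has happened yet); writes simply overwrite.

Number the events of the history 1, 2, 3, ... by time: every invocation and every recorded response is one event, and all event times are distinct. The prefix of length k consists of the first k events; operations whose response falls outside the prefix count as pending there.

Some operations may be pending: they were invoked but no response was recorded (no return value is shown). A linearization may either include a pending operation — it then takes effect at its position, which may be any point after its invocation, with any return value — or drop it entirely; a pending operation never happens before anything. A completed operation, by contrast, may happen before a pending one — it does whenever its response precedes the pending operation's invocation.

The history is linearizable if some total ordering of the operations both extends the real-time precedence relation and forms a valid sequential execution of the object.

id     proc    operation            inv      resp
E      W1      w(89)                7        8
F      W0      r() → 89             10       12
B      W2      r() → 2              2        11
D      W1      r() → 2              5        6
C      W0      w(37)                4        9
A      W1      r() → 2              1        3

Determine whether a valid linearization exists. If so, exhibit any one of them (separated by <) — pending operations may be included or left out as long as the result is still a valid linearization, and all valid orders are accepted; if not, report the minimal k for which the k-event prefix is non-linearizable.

after step 1 (A r() → 2): value 2
after step 2 (B r() → 2): value 2
after step 3 (D r() → 2): value 2
after step 4 (C w(37)): value 37
after step 5 (E w(89)): value 89
after step 6 (F r() → 89): value 89

linearizable — witness: A < B < D < C < E < F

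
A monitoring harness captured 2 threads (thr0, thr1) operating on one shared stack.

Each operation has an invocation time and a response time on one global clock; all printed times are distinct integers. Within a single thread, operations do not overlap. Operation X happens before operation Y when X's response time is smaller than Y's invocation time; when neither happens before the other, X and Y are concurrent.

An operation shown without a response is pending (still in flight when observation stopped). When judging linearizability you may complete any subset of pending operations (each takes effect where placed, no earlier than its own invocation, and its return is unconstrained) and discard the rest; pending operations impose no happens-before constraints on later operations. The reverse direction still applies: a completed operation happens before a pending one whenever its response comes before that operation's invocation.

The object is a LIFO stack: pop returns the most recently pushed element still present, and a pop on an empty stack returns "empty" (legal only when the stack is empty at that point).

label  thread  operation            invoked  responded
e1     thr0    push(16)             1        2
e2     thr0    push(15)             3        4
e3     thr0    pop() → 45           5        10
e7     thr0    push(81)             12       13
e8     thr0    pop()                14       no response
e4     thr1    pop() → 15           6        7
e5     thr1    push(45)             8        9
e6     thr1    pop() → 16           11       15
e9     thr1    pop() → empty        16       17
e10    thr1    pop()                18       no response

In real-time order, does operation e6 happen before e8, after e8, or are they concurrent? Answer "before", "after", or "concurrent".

concurrent

e6 spans [11,15], e8 spans [14,…)
the intervals overlap in both directions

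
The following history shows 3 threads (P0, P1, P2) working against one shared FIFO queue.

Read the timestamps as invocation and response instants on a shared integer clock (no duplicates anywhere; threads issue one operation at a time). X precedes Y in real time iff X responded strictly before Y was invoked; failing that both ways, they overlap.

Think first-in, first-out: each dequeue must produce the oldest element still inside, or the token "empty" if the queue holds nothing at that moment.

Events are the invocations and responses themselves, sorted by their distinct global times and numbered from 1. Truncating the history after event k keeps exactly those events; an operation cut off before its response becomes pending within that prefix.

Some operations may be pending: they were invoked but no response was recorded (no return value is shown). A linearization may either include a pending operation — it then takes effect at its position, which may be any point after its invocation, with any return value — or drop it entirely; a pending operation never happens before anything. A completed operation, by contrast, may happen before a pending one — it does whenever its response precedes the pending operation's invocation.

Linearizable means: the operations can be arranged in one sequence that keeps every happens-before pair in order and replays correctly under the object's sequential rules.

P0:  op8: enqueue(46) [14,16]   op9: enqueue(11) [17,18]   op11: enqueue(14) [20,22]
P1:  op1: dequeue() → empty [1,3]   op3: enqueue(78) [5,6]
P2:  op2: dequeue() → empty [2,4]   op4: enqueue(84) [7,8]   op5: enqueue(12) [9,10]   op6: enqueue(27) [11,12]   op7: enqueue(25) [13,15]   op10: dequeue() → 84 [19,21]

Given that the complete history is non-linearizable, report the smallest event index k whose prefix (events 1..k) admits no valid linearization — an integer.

a valid linearization of events 1..20 exists, for instance op1, op2, op3, op4, op5, op6, op7, op8, op9:
step 1: op1 dequeue() → empty — queue <>
step 2: op2 dequeue() → empty — queue <>
step 3: op3 enqueue(78) — queue <78>
step 4: op4 enqueue(84) — queue <78,84>
step 5: op5 enqueue(12) — queue <78,84,12>
step 6: op6 enqueue(27) — queue <78,84,12,27>
step 7: op7 enqueue(25) — queue <78,84,12,27,25>
step 8: op8 enqueue(46) — queue <78,84,12,27,25,46>
step 9: op9 enqueue(11) — queue <78,84,12,27,25,46,11>
event 21 — op10's response, time 21 — after it, nothing linearizes
completion choices over the 1 pending operation (op11) were checked; none helps
take op1, op2, op3, op4, op5, op6, op7, op8, op9, op10 (pending dropped): step 10 already fails, because op10 dequeue() → 84 cannot occur there
take op1, op2, op3, op4, op5, op6, op8, op7, op9, op10 (pending dropped): step 10 already fails, because op10 dequeue() → 84 cannot occur there

21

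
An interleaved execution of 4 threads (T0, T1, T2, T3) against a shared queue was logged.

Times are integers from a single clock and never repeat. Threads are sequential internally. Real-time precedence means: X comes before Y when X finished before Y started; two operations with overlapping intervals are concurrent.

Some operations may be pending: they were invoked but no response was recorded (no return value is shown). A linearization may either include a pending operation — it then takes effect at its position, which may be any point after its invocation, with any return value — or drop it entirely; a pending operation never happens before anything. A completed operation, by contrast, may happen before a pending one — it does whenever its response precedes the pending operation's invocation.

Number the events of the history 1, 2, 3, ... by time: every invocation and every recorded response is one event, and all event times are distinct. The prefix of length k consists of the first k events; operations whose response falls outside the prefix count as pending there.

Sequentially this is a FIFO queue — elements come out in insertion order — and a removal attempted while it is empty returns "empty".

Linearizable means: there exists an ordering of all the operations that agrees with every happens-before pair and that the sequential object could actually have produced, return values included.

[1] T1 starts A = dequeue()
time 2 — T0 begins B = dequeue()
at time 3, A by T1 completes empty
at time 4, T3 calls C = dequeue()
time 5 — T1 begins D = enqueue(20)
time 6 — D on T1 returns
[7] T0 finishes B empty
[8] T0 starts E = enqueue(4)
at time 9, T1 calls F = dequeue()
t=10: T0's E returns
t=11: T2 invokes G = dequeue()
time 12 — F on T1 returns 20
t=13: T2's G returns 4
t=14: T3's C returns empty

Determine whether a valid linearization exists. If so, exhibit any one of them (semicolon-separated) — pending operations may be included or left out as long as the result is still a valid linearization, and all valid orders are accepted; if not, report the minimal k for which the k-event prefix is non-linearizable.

linearizable — witness: A; B; C; D; E; F; G

step 1: A dequeue() → empty — queue <>
step 2: B dequeue() → empty — queue <>
step 3: C dequeue() → empty — queue <>
step 4: D enqueue(20) — queue <20>
step 5: E enqueue(4) — queue <20,4>
step 6: F dequeue() → 20 — queue <4>
step 7: G dequeue() → 4 — queue <>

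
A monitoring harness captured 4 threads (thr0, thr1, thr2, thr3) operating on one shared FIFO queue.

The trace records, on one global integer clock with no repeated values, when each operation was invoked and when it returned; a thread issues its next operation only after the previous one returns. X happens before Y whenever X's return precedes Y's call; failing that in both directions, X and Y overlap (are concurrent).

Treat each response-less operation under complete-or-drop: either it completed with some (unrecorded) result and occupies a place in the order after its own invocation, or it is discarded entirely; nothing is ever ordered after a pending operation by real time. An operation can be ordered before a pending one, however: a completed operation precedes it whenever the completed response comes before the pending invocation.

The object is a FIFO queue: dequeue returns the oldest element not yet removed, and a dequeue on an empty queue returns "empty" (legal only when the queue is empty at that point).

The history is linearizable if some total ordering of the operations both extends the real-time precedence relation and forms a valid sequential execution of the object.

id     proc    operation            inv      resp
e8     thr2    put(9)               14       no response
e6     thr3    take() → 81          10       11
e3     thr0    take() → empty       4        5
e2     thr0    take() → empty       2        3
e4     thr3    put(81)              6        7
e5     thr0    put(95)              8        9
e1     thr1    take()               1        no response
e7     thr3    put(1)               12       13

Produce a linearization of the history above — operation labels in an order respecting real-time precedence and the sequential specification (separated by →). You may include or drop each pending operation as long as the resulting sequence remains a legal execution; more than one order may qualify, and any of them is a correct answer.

1. e1 take() (pending, included), leaving queue <>
2. e2 take() → empty, leaving queue <>
3. e3 take() → empty, leaving queue <>
4. e4 put(81), leaving queue <81>
5. e5 put(95), leaving queue <81,95>
6. e6 take() → 81, leaving queue <95>
7. e7 put(1), leaving queue <95,1>

e1 → e2 → e3 → e4 → e5 → e6 → e7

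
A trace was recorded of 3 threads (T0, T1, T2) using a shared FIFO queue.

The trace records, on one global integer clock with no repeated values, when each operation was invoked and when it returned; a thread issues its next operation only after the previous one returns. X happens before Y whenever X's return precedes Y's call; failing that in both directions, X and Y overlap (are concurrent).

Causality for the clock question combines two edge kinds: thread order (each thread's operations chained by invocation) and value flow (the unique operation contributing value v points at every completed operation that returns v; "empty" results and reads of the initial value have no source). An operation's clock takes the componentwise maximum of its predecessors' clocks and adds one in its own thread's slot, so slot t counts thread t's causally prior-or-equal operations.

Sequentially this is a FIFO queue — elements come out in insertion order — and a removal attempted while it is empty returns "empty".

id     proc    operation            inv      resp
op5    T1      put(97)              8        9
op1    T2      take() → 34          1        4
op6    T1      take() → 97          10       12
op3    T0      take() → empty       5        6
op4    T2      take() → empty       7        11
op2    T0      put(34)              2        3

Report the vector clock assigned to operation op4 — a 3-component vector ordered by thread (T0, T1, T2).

(1, 0, 2)

root op op5, invoked 8: fresh clock plus T1's own tick → (0, 1, 0)
root op op2, invoked 2: fresh clock plus T0's own tick → (1, 0, 0)
op6 (invocation 10): componentwise max over VC(op5)=(0, 1, 0), +1 at T1, giving (0, 2, 0)
op1 (invocation 1): componentwise max over VC(op2)=(1, 0, 0), +1 at T2, giving (1, 0, 1)
op3 (invocation 5): componentwise max over VC(op2)=(1, 0, 0), +1 at T0, giving (2, 0, 0)
op4 (invocation 7): componentwise max over VC(op1)=(1, 0, 1), +1 at T2, giving (1, 0, 2)
target: VC(op4) = (1, 0, 2)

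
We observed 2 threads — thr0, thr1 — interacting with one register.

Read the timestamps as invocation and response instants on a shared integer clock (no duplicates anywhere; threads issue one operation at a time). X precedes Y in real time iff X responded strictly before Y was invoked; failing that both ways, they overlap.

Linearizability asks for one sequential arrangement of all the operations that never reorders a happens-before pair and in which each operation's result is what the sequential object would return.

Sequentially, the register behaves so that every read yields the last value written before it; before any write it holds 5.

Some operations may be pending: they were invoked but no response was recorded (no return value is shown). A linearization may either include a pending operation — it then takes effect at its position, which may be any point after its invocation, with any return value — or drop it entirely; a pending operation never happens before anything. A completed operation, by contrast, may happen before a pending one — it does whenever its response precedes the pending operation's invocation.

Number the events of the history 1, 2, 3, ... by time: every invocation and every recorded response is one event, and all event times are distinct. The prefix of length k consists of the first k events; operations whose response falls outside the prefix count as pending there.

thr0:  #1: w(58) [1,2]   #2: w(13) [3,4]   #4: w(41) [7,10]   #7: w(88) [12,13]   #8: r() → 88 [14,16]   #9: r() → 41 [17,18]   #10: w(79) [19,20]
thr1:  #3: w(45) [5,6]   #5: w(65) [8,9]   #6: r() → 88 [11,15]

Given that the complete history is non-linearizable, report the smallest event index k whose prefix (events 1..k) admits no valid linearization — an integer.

18

one valid order for events 1..17 is #1, #2, #3, #4, #5, #7, #6, #8:
step 1: #1 w(58) — value 58
step 2: #2 w(13) — value 13
step 3: #3 w(45) — value 45
step 4: #4 w(41) — value 41
step 5: #5 w(65) — value 65
step 6: #7 w(88) — value 88
step 7: #6 r() → 88 — value 88
step 8: #8 r() → 88 — value 88
adding event 18 (#9 responds at 18) leaves no legal real-time order
sample order #1, #2, #3, #4, #5, #6, #7, #8, #9 stalls at step 6 — #6 r() → 88 has no legal effect
sample order #1, #2, #3, #4, #5, #7, #6, #8, #9 stalls at step 9 — #9 r() → 41 has no legal effect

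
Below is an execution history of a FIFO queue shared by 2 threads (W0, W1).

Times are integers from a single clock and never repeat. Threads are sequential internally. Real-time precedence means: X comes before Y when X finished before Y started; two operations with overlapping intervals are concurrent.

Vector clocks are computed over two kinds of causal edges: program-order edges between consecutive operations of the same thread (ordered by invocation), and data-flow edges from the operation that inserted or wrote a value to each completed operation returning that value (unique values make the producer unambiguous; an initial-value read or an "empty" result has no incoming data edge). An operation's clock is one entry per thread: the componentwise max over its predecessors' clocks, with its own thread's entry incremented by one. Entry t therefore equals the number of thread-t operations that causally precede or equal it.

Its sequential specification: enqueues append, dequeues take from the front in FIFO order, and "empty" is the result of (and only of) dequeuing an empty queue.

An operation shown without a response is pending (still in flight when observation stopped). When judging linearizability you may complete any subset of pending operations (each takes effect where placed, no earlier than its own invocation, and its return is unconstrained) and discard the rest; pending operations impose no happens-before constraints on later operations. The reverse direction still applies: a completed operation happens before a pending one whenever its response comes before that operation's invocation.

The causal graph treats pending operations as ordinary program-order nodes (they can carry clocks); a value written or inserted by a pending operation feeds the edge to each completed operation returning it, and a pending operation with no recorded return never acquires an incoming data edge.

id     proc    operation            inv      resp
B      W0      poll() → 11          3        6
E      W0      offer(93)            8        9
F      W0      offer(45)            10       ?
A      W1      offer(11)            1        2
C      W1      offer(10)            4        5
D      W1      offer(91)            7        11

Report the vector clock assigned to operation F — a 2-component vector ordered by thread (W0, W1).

A (invocation 1): nothing precedes it; W1's component alone gives (0, 1)
invoked at 4, C merges VC(A)=(0, 1) and bumps W1's slot → (0, 2)
invoked at 3, B merges VC(A)=(0, 1) and bumps W0's slot → (1, 1)
invoked at 7, D merges VC(C)=(0, 2) and bumps W1's slot → (0, 3)
invoked at 8, E merges VC(B)=(1, 1) and bumps W0's slot → (2, 1)
invoked at 10, F merges VC(E)=(2, 1) and bumps W0's slot → (3, 1)
target: VC(F) = (3, 1)

(3, 1)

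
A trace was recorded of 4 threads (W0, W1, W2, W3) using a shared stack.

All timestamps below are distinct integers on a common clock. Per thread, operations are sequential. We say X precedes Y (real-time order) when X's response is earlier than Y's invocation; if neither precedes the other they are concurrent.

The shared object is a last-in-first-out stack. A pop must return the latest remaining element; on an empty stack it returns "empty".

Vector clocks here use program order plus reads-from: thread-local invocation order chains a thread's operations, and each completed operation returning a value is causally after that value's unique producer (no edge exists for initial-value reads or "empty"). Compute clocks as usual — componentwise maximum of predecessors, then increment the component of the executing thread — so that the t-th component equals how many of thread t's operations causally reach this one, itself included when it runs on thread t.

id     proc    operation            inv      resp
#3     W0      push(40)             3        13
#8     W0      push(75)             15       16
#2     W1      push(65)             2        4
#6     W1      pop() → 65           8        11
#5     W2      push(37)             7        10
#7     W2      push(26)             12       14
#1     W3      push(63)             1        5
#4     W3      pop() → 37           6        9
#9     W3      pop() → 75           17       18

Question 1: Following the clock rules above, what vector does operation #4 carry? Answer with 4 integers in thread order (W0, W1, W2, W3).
Answer: (0, 0, 1, 2)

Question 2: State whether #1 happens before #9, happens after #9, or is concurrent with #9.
Answer: before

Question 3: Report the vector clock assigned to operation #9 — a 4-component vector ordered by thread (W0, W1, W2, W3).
Answer: (2, 0, 1, 3)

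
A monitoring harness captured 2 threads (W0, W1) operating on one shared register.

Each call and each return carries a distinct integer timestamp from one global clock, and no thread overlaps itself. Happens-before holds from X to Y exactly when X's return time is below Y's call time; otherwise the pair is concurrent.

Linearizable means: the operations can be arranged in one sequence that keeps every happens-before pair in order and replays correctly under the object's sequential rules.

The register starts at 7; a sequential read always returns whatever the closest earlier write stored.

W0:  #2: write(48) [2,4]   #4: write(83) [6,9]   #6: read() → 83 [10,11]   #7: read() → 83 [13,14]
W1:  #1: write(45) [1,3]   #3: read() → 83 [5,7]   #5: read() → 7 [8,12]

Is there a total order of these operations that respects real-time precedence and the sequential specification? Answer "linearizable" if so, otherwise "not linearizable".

prefix check: 1..11 passes, 1..12 fails once #5's time-12 response joins
all 10 real-time-respecting orders fail — 6 completed register operations, no legal replay
e.g. #1, #2, #3, #4, #5, #6: illegal at step 3, since #3 read() → 83 cannot apply there
e.g. #1, #2, #3, #4, #6, #5: illegal at step 3, since #3 read() → 83 cannot apply there

not linearizable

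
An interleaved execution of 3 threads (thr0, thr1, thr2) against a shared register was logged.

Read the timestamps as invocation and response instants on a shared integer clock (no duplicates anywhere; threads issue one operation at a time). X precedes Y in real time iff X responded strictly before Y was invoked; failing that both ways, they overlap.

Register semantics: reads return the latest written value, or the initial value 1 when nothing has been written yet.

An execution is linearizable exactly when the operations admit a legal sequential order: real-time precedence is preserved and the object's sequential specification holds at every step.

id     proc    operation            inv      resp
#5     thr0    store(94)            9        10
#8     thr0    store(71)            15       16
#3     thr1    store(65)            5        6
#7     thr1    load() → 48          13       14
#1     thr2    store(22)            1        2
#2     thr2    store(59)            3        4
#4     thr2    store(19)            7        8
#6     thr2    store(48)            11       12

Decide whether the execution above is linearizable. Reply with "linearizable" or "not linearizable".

one valid linearization: #1, #2, #3, #4, #5, #6, #7, #8
after step 1 (#1 store(22)): value 22
after step 2 (#2 store(59)): value 59
after step 3 (#3 store(65)): value 65
after step 4 (#4 store(19)): value 19
after step 5 (#5 store(94)): value 94
after step 6 (#6 store(48)): value 48
after step 7 (#7 load() → 48): value 48
after step 8 (#8 store(71)): value 71

linearizable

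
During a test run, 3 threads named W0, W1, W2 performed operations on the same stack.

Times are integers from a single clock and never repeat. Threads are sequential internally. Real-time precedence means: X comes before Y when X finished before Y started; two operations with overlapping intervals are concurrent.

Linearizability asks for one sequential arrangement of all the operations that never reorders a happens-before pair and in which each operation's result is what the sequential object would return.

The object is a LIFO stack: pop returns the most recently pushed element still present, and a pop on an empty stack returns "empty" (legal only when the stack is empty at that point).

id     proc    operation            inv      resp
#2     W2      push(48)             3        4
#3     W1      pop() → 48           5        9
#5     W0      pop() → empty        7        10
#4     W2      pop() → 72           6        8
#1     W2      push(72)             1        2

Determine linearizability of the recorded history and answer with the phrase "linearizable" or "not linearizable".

a witness: #1, #2, #3, #4, #5
step 1: #1 push(72) — stack <72>
step 2: #2 push(48) — stack <72,48>
step 3: #3 pop() → 48 — stack <72>
step 4: #4 pop() → 72 — stack <>
step 5: #5 pop() → empty — stack <>

linearizable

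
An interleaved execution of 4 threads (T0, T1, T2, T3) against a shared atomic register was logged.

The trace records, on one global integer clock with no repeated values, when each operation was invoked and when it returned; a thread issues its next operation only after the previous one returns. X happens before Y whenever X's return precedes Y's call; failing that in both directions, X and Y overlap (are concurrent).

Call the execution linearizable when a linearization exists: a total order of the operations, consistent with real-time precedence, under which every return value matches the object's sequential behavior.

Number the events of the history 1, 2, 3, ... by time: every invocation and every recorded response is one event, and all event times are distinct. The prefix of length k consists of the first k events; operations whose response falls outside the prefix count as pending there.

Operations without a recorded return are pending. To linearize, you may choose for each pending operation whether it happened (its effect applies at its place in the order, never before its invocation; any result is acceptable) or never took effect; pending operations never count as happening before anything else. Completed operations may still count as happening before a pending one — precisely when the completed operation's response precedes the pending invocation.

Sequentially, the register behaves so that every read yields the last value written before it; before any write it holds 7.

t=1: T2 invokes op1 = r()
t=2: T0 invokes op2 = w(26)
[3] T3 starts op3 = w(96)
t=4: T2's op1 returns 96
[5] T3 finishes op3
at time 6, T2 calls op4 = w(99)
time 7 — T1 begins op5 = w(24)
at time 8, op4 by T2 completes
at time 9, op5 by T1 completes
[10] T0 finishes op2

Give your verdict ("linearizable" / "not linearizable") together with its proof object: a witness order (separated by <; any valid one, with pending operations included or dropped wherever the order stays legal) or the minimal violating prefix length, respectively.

linearizable — witness: op2 < op3 < op1 < op4 < op5

after step 1 (op2 w(26)): value 26
after step 2 (op3 w(96)): value 96
after step 3 (op1 r() → 96): value 96
after step 4 (op4 w(99)): value 99
after step 5 (op5 w(24)): value 24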